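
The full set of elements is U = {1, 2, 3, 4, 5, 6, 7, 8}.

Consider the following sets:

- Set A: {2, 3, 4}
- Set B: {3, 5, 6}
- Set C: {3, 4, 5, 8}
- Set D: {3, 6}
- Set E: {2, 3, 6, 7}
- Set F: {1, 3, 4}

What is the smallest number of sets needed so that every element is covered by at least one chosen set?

C and E and F together: C ∪ E ∪ F = {1, 2, 3, 4, 5, 6, 7, 8} — every element is covered.
Only F contains 1, so F is forced; the remaining 5 elements need at least 2 more sets (each remaining set adds at most 3) — so at least 3 sets are needed, and 3 is optimal.

3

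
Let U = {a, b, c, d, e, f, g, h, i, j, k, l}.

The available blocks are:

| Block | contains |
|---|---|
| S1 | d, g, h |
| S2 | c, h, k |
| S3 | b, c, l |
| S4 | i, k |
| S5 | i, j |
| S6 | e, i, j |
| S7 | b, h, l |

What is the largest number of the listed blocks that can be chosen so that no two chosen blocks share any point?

S1, S3, S5 are pairwise disjoint (S1={d,g,h}; S3={b,c,l}; S5={i,j}).
Every remaining block overlaps one of these, and no 4 of the listed blocks are pairwise disjoint, so 3 is the maximum.

3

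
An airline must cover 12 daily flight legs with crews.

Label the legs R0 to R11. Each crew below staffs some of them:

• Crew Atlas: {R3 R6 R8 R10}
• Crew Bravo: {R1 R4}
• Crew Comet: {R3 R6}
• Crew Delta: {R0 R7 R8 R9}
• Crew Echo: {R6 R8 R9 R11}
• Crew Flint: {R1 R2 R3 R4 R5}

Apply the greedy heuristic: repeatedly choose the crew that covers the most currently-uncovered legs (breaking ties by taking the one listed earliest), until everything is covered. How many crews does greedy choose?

4

Greedy: pick Flint (covers 5 new) → pick Delta (covers 4 new) → pick Atlas (covers 2 new) → pick Echo (covers 1 new). Total picks: 4.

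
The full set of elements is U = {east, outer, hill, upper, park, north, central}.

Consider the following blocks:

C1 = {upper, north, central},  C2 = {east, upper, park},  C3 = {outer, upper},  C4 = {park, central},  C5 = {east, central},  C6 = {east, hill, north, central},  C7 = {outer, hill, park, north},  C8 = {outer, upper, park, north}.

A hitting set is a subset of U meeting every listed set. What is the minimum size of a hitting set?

3

H = {east, outer, central} meets every block (each contains at least one member of H), and |H| = 3.
No choice of 2 elements meets every block, so 3 is the minimum.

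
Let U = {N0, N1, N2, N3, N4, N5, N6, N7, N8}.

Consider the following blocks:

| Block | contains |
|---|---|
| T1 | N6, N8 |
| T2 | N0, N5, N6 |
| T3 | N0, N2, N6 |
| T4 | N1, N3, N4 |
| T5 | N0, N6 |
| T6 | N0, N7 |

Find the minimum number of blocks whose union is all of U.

5

T1 and T2 and T3 and T4 and T6 together: T1 ∪ T2 ∪ T3 ∪ T4 ∪ T6 = {N0, N1, N2, N3, N4, N5, N6, N7, N8} — every point is covered.
No 4 of the 6 blocks cover everything (all 15 combinations miss at least one point), so 5 is optimal.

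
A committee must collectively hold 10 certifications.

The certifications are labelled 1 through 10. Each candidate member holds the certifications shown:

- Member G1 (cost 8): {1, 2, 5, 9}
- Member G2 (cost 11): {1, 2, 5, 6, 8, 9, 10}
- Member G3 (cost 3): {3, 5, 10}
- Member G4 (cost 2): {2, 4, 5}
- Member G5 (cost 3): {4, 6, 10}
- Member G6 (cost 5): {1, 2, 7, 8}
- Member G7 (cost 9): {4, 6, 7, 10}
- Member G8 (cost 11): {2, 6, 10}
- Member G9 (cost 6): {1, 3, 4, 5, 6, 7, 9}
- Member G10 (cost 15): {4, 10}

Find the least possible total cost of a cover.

14

G3, G6, G9 together cover every certification (G3 ∪ G6 ∪ G9 = {1, 2, 3, 4, 5, 6, 7, 8, 9, 10}); total cost 3 + 5 + 6 = 14.
The greedy pick G4, G9, G3, G6 costs 16; no covering selection beats 14.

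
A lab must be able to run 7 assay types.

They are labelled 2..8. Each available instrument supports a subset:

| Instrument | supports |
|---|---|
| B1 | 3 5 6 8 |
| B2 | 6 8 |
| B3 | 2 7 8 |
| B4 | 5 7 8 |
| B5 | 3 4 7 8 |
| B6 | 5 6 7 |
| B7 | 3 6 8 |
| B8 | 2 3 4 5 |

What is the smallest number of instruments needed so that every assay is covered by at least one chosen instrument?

3

B4 and B6 and B8 together: B4 ∪ B6 ∪ B8 = {2, 3, 4, 5, 6, 7, 8} — every assay is covered.
No 2 of the 8 instruments cover everything (all 28 combinations miss at least one assay), so 3 is optimal.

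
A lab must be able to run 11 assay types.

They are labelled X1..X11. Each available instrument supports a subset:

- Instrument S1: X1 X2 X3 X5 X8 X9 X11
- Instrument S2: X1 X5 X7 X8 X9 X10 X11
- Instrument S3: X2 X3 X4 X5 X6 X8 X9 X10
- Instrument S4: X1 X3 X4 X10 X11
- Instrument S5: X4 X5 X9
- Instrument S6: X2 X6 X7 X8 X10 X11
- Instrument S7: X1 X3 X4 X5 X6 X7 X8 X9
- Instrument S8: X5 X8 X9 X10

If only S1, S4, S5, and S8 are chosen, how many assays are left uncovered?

2

Union of S1, S4, S5, S8 = {X1, X2, X3, X4, X5, X8, X9, X10, X11}.
Not covered: X6, X7 — 2 assays.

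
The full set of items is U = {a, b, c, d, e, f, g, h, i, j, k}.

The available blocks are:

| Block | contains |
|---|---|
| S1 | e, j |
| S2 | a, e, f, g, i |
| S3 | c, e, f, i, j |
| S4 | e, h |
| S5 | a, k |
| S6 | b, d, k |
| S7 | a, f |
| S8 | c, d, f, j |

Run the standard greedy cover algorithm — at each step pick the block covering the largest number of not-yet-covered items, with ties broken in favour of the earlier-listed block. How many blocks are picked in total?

4

Greedy: pick S2 (covers 5 new) → pick S6 (covers 3 new) → pick S3 (covers 2 new) → pick S4 (covers 1 new). Total picks: 4.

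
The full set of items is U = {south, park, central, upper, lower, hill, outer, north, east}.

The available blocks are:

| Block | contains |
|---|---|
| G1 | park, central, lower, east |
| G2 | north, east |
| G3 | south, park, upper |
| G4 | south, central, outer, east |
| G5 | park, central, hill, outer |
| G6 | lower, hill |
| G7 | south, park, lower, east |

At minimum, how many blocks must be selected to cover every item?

G2, G3, G4, and G6 cover everything between them: the union {south, park, central, upper, lower, hill, outer, north, east} is all of U.
No 3 of the 7 blocks cover everything (all 35 combinations miss at least one item), so 4 is optimal.

4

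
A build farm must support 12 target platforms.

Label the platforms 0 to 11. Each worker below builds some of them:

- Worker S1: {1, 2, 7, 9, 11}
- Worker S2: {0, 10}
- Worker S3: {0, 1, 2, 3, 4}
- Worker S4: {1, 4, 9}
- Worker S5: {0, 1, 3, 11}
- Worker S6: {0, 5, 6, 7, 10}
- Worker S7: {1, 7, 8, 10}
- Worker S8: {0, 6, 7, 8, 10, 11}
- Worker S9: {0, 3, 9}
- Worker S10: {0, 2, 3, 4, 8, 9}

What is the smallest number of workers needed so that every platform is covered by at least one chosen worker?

S1 and S6 and S10 together: S1 ∪ S6 ∪ S10 = {0, 1, 2, 3, 4, 5, 6, 7, 8, 9, 10, 11} — every platform is covered.
Only S6 contains 5, so S6 is forced; the remaining 7 platforms need at least 2 more workers (each remaining worker adds at most 5) — so at least 3 workers are needed, and 3 is optimal.

3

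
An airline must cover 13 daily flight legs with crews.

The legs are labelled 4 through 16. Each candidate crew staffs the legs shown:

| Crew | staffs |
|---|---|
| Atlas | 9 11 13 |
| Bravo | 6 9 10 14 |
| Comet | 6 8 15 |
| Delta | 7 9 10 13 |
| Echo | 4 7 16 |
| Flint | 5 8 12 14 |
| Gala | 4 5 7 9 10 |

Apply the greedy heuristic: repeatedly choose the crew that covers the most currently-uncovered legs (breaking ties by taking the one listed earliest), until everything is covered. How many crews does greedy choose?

5

Greedy: pick Gala (covers 5 new) → pick Comet (covers 3 new) → pick Atlas (covers 2 new) → pick Flint (covers 2 new) → pick Echo (covers 1 new). Total picks: 5.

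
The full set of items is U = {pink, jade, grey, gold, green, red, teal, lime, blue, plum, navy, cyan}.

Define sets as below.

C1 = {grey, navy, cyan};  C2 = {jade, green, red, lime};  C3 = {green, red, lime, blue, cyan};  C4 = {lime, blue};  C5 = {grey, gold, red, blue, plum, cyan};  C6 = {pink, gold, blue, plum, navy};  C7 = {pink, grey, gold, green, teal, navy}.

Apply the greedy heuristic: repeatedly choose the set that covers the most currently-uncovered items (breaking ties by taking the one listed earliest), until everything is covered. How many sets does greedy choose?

3

Greedy: pick C5 (covers 6 new) → pick C7 (covers 4 new) → pick C2 (covers 2 new). Total picks: 3.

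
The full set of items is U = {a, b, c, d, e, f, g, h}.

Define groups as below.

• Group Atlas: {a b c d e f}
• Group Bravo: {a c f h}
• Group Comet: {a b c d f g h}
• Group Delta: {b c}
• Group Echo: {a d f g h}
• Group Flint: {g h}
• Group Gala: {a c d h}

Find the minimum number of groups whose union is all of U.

Atlas and Comet together: Atlas ∪ Comet = {a, b, c, d, e, f, g, h} — every item is covered.
No single group has all 8 items (the largest, Comet, has 7), so 2 is optimal.

2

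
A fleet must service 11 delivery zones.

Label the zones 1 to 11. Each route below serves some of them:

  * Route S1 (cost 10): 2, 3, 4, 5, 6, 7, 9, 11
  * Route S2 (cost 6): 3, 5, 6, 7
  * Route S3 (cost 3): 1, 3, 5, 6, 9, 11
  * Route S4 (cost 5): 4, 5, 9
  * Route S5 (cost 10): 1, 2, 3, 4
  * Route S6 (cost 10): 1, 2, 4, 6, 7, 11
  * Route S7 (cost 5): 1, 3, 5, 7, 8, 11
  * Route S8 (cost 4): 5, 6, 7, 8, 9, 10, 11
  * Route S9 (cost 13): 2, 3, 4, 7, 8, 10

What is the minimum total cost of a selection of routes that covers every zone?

S5, S8 together cover every zone (S5 ∪ S8 = {1, 2, 3, 4, 5, 6, 7, 8, 9, 10, 11}); total cost 10 + 4 = 14.
The greedy pick S3, S8, S1 costs 17; no covering selection beats 14.

14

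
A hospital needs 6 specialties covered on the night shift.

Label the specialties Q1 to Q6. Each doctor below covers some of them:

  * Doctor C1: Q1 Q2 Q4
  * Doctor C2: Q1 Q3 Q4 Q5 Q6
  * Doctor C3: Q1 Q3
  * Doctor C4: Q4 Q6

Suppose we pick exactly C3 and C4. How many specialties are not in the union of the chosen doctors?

Union of C3, C4 = {Q1, Q3, Q4, Q6}.
Not covered: Q2, Q5 — 2 specialties.

2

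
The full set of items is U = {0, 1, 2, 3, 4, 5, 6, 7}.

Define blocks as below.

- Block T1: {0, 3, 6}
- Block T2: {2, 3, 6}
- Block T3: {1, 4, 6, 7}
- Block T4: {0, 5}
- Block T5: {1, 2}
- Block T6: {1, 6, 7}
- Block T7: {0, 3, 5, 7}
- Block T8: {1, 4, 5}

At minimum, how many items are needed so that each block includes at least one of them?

3

Take H = {0, 1, 6}. Each listed block contains at least one of these, so H is a hitting set of size 3.
No choice of 2 items meets every block, so 3 is the minimum.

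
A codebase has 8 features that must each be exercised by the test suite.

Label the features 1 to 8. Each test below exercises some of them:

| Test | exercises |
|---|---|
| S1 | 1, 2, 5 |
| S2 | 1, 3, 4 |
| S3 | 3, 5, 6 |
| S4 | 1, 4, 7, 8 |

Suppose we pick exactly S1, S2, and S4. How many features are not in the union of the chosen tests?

Union of S1, S2, S4 = {1, 2, 3, 4, 5, 7, 8}.
Not covered: 6 — 1 feature.

1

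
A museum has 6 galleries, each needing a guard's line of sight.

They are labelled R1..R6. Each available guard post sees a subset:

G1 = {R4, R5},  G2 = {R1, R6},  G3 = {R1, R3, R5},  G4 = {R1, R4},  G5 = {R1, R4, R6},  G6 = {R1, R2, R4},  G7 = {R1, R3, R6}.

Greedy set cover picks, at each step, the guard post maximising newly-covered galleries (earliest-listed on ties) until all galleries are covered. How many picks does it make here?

3

Greedy: pick G3 (covers 3 new) → pick G5 (covers 2 new) → pick G6 (covers 1 new). Total picks: 3.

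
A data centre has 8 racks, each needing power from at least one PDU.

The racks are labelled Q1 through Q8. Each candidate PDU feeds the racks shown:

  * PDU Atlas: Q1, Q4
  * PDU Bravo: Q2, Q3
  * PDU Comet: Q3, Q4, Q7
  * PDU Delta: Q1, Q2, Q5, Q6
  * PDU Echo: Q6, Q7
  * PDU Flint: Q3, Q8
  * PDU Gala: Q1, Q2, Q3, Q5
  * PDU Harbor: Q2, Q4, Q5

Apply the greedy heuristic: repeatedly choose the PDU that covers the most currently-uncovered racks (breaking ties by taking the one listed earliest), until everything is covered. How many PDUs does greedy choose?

Greedy: pick Delta (covers 4 new) → pick Comet (covers 3 new) → pick Flint (covers 1 new). Total picks: 3.

3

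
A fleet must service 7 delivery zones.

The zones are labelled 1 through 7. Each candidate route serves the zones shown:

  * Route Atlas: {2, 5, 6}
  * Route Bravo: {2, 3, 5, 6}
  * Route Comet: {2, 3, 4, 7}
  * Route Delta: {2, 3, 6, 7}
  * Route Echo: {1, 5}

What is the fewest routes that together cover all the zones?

3

Take {Bravo, Comet, Echo}. Their union is {1, 2, 3, 4, 5, 6, 7}, which is all 7 zones.
Only Echo contains 1, so Echo is forced; the remaining 5 zones need at least 2 more routes (each remaining route adds at most 4) — so at least 3 routes are needed, and 3 is optimal.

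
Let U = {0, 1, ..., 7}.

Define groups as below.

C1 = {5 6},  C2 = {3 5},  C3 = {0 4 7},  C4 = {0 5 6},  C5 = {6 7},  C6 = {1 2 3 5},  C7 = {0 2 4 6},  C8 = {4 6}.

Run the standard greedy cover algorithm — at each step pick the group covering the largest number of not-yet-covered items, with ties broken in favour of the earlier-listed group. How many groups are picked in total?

3

Greedy: pick C6 (covers 4 new) → pick C3 (covers 3 new) → pick C1 (covers 1 new). Total picks: 3.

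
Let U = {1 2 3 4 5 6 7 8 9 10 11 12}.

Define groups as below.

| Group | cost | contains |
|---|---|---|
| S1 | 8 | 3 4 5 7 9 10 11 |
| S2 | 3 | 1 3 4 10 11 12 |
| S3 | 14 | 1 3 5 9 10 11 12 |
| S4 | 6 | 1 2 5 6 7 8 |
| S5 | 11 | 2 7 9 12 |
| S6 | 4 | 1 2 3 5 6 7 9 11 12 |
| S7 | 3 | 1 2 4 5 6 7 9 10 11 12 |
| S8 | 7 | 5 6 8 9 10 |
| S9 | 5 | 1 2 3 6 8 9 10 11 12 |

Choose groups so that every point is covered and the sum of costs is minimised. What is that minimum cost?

8

S7, S9 together cover every point (S7 ∪ S9 = {1, 2, 3, 4, 5, 6, 7, 8, 9, 10, 11, 12}); total cost 3 + 5 = 8.
No covering selection has total cost below 8.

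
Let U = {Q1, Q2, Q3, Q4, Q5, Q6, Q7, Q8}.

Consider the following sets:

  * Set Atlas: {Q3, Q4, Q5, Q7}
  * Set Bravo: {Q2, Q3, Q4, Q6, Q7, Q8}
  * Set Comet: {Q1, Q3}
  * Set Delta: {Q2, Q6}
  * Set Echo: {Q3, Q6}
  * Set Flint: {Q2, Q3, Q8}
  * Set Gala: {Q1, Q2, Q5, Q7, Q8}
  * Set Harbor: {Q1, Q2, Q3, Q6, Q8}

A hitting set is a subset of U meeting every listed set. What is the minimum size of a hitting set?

2

The 2 items {Q2, Q3} hit every set.
The sets Comet, Delta are pairwise disjoint, so any hitting set needs a separate item for each — at least 2. Hence 2 is optimal.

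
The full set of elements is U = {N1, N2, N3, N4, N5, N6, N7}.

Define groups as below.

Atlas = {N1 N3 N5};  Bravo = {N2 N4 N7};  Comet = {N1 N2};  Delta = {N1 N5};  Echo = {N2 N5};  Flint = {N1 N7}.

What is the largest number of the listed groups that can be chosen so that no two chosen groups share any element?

2

Atlas, Bravo are pairwise disjoint (Atlas={N1,N3,N5}; Bravo={N2,N4,N7}).
Every remaining group overlaps one of these, and no 3 of the listed groups are pairwise disjoint, so 2 is the maximum.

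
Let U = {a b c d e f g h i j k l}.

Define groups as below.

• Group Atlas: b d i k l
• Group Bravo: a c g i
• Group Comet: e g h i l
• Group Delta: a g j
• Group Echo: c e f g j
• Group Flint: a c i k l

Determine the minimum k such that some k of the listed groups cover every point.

Take {Atlas, Comet, Echo, Flint}. Their union is {a, b, c, d, e, f, g, h, i, j, k, l}, which is all 12 points.
Only Comet contains h, so Comet is forced; the remaining 7 points need at least 3 more groups (each remaining group adds at most 3) — so at least 4 groups are needed, and 4 is optimal.

4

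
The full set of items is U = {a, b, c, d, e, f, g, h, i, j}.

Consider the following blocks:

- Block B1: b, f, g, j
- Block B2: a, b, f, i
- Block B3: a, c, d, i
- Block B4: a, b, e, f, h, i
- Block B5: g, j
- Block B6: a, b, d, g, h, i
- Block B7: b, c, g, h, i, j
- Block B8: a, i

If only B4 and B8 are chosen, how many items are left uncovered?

4

Union of B4, B8 = {a, b, e, f, h, i}.
Not covered: c, d, g, j — 4 items.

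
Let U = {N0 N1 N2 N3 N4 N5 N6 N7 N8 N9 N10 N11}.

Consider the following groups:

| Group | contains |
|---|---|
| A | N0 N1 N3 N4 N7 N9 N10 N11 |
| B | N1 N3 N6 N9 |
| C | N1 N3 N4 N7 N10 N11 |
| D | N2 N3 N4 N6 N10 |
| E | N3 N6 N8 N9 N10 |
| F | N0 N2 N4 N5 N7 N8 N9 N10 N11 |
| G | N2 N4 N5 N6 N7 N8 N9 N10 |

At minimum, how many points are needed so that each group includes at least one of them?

2

H = {N2, N3} meets every group (each contains at least one member of H), and |H| = 2.
No single point lies in every group, so at least 2 are needed and 2 is optimal.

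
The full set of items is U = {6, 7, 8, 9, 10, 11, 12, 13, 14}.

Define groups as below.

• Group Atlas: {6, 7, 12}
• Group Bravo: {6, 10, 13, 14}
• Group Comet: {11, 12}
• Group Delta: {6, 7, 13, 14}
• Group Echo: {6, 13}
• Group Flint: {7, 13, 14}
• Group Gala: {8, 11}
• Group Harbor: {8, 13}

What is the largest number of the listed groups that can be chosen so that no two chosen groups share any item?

2

Atlas, Harbor are pairwise disjoint (Atlas={6,7,12}; Harbor={8,13}).
Every remaining group overlaps one of these, and no 3 of the listed groups are pairwise disjoint, so 2 is the maximum.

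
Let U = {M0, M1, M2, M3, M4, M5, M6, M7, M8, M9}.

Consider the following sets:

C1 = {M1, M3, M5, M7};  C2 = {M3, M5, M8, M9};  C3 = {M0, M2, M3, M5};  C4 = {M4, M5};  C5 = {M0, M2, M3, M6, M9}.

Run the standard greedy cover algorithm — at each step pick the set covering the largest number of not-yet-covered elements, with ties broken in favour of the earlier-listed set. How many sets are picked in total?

Greedy: pick C5 (covers 5 new) → pick C1 (covers 3 new) → pick C2 (covers 1 new) → pick C4 (covers 1 new). Total picks: 4.

4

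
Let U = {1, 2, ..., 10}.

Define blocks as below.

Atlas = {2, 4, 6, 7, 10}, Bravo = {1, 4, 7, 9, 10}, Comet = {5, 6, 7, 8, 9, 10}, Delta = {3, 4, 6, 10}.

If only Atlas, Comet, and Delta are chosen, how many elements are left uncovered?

Union of Atlas, Comet, Delta = {2, 3, 4, 5, 6, 7, 8, 9, 10}.
Not covered: 1 — 1 element.

1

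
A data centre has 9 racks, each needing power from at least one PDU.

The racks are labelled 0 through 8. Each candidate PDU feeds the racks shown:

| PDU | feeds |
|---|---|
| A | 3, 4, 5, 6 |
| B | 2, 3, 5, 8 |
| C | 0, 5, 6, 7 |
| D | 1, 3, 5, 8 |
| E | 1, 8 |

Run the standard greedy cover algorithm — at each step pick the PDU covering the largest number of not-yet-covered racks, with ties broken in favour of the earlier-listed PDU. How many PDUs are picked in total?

4

Greedy: pick A (covers 4 new) → pick B (covers 2 new) → pick C (covers 2 new) → pick D (covers 1 new). Total picks: 4.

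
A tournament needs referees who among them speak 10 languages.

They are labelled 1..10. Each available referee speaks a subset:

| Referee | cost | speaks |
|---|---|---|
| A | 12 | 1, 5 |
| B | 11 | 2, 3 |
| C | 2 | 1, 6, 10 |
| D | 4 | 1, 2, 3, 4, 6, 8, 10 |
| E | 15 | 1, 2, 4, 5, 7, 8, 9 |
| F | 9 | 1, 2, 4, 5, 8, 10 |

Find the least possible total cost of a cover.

19

D, E together cover every language (D ∪ E = {1, 2, 3, 4, 5, 6, 7, 8, 9, 10}); total cost 4 + 15 = 19.
No covering selection has total cost below 19.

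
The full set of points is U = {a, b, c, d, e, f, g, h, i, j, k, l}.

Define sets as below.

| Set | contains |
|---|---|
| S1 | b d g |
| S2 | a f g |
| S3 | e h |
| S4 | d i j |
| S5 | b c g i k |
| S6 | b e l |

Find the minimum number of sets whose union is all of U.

5

S2 and S3 and S4 and S5 and S6 together: S2 ∪ S3 ∪ S4 ∪ S5 ∪ S6 = {a, b, c, d, e, f, g, h, i, j, k, l} — every point is covered.
Only S5 contains c, so S5 is forced; the remaining 7 points need at least 4 more sets (each remaining set adds at most 2) — so at least 5 sets are needed, and 5 is optimal.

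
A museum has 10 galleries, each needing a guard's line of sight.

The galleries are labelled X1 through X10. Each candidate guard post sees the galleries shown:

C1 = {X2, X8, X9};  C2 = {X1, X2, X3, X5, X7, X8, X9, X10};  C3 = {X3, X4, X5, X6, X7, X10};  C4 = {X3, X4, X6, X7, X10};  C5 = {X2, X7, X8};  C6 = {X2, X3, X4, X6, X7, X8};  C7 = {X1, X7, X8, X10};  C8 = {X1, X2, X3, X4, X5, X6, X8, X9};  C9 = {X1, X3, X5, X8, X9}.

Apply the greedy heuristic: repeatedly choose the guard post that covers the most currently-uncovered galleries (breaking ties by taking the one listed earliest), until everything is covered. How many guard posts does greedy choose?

2

Greedy: pick C2 (covers 8 new) → pick C3 (covers 2 new). Total picks: 2.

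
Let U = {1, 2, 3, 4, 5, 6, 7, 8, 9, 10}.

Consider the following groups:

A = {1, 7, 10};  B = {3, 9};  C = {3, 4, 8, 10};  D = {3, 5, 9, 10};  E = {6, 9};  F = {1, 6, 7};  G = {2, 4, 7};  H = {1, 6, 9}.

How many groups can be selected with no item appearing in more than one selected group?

D, G are pairwise disjoint (D={3,5,9,10}; G={2,4,7}).
Every remaining group overlaps one of these, and no 3 of the listed groups are pairwise disjoint, so 2 is the maximum.

2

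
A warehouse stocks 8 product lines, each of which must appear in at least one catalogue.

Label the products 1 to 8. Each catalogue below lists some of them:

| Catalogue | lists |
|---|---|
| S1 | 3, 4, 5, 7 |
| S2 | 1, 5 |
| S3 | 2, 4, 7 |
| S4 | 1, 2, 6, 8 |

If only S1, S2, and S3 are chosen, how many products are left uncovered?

Union of S1, S2, S3 = {1, 2, 3, 4, 5, 7}.
Not covered: 6, 8 — 2 products.

2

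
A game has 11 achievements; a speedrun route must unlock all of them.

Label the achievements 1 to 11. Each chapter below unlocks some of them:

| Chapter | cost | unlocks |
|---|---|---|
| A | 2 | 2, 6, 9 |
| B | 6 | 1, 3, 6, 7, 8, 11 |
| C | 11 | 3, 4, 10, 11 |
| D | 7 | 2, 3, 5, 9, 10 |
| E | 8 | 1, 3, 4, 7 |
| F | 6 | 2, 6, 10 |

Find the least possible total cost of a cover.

B, D, E together cover every achievement (B ∪ D ∪ E = {1, 2, 3, 4, 5, 6, 7, 8, 9, 10, 11}); total cost 6 + 7 + 8 = 21.
The greedy pick A, B, D, E costs 23; no covering selection beats 21.

21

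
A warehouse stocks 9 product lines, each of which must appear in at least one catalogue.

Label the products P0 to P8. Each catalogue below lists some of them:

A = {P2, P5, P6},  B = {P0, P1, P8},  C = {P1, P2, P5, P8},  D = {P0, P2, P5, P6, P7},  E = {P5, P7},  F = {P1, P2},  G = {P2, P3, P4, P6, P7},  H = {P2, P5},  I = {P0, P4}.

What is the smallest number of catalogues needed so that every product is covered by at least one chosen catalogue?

Take {B, C, G}. Their union is {P0, P1, P2, P3, P4, P5, P6, P7, P8}, which is all 9 products.
Only G contains P3, so G is forced; the remaining 4 products need at least 2 more catalogues (each remaining catalogue adds at most 3) — so at least 3 catalogues are needed, and 3 is optimal.

3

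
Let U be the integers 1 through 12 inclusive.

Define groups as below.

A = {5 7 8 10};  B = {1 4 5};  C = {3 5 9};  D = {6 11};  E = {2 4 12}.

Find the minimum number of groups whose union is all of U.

A, B, C, D, and E cover everything between them: the union {1, 2, 3, 4, 5, 6, 7, 8, 9, 10, 11, 12} is all of U.
No 4 of the 5 groups cover everything (all 5 combinations miss at least one point), so 5 is optimal.

5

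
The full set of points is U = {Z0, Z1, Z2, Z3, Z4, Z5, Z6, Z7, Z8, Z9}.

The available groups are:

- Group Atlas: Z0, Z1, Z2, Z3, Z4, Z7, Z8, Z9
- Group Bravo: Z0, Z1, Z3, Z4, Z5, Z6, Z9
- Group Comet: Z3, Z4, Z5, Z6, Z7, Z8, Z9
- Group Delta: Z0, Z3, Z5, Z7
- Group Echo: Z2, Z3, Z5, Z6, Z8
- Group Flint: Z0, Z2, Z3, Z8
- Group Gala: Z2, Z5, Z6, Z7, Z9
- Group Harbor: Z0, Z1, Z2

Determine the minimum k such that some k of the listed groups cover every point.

2

Atlas and Gala cover everything between them: the union {Z0, Z1, Z2, Z3, Z4, Z5, Z6, Z7, Z8, Z9} is all of U.
No single group has all 10 points (the largest, Atlas, has 8), so 2 is optimal.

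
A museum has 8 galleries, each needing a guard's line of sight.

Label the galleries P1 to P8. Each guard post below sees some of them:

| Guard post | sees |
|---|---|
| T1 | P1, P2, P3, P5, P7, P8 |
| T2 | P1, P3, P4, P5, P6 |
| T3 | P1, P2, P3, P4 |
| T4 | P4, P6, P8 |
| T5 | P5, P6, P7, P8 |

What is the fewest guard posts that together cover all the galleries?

2

T3 and T5 together: T3 ∪ T5 = {P1, P2, P3, P4, P5, P6, P7, P8} — every gallery is covered.
No single guard post has all 8 galleries (the largest, T1, has 6), so 2 is optimal.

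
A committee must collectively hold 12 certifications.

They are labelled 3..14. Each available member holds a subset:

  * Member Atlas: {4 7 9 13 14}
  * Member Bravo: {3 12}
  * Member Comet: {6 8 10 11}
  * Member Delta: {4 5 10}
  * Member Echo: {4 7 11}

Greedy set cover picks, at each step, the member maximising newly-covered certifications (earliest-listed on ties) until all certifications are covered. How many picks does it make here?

4

Greedy: pick Atlas (covers 5 new) → pick Comet (covers 4 new) → pick Bravo (covers 2 new) → pick Delta (covers 1 new). Total picks: 4.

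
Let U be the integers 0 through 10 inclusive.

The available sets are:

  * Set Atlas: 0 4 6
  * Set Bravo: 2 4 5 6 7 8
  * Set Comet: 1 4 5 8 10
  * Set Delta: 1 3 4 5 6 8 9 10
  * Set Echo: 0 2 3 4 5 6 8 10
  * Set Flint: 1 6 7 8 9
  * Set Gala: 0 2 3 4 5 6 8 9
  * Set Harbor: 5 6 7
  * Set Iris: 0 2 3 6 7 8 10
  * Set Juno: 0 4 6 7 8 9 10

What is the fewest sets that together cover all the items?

2

Echo and Flint cover everything between them: the union {0, 1, 2, 3, 4, 5, 6, 7, 8, 9, 10} is all of U.
No single set has all 11 items (the largest, Delta, has 8), so 2 is optimal.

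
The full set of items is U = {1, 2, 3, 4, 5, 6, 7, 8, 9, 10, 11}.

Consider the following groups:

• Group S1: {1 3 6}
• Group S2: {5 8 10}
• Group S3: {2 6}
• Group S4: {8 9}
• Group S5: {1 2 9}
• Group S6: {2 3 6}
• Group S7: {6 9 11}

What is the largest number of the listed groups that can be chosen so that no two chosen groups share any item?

2

S2, S6 are pairwise disjoint (S2={5,8,10}; S6={2,3,6}).
Every remaining group overlaps one of these, and no 3 of the listed groups are pairwise disjoint, so 2 is the maximum.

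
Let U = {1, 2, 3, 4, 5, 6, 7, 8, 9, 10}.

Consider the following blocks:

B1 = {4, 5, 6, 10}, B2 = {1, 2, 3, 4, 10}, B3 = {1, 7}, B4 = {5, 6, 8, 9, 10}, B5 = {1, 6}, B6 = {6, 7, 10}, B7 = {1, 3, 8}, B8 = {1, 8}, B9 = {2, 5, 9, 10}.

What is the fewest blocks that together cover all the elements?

3

Take {B2, B4, B6}. Their union is {1, 2, 3, 4, 5, 6, 7, 8, 9, 10}, which is all 10 elements.
No 2 of the 9 blocks cover everything (all 36 combinations miss at least one element), so 3 is optimal.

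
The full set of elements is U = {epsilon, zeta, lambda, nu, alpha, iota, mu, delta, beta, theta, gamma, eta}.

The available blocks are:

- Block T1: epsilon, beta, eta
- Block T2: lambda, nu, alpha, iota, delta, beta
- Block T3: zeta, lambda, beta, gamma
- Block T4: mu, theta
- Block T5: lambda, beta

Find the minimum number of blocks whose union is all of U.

4

Take {T1, T2, T3, T4}. Their union is {epsilon, zeta, lambda, nu, alpha, iota, mu, delta, beta, theta, gamma, eta}, which is all 12 elements.
Only T2 contains nu, so T2 is forced; the remaining 6 elements need at least 3 more blocks (each remaining block adds at most 2) — so at least 4 blocks are needed, and 4 is optimal.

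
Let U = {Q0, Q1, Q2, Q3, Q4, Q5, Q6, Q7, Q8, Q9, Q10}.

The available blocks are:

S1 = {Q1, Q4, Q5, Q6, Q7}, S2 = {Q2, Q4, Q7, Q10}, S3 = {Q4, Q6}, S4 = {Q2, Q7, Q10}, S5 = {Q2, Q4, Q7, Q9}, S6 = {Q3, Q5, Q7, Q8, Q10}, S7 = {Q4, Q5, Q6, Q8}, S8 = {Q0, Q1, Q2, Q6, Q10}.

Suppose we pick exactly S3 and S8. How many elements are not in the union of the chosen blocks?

Union of S3, S8 = {Q0, Q1, Q2, Q4, Q6, Q10}.
Not covered: Q3, Q5, Q7, Q8, Q9 — 5 elements.

5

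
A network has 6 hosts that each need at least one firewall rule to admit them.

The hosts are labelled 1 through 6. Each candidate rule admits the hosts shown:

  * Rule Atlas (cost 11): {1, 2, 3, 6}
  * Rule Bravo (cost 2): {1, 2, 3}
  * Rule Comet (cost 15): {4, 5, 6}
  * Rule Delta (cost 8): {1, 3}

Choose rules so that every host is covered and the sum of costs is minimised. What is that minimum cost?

Bravo, Comet together cover every host (Bravo ∪ Comet = {1, 2, 3, 4, 5, 6}); total cost 2 + 15 = 17.
No covering selection has total cost below 17.

17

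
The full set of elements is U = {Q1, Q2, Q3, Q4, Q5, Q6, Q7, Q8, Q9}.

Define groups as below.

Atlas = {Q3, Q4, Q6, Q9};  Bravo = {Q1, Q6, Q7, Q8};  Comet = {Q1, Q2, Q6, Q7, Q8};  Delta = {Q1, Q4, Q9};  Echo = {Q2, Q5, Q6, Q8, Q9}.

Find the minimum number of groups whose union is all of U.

3

Take {Atlas, Comet, Echo}. Their union is {Q1, Q2, Q3, Q4, Q5, Q6, Q7, Q8, Q9}, which is all 9 elements.
Only Atlas contains Q3, so Atlas is forced; the remaining 5 elements need at least 2 more groups (each remaining group adds at most 4) — so at least 3 groups are needed, and 3 is optimal.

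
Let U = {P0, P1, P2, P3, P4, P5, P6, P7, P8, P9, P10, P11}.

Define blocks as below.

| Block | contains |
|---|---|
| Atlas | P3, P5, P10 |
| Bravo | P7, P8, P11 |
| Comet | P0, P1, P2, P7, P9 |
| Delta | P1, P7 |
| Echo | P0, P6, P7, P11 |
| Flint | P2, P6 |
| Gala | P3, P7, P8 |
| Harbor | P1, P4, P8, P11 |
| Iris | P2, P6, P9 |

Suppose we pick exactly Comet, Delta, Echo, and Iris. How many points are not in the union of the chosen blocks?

Union of Comet, Delta, Echo, Iris = {P0, P1, P2, P6, P7, P9, P11}.
Not covered: P3, P4, P5, P8, P10 — 5 points.

5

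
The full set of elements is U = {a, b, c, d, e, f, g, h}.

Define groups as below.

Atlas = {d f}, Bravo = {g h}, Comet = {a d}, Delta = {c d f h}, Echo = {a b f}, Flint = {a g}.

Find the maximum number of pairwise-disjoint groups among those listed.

Bravo, Echo are pairwise disjoint (Bravo={g,h}; Echo={a,b,f}).
Every remaining group overlaps one of these, and no 3 of the listed groups are pairwise disjoint, so 2 is the maximum.

2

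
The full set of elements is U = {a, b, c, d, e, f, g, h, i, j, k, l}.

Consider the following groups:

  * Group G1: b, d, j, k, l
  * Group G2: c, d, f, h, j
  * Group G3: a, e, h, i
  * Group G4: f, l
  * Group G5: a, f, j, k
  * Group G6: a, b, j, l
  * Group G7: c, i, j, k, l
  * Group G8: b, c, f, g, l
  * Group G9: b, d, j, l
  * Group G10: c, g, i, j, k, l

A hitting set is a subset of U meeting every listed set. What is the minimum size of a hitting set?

3

T = {f, i, j} meets every group (each contains at least one member of T), and |T| = 3.
No choice of 2 elements meets every group, so 3 is the minimum.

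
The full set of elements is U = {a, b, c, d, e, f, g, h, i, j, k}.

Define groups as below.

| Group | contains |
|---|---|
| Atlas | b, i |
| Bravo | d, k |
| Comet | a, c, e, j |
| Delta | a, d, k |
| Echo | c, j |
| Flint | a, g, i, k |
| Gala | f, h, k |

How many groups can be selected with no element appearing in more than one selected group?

3

Atlas, Bravo, Comet are pairwise disjoint (Atlas={b,i}; Bravo={d,k}; Comet={a,c,e,j}).
Every remaining group overlaps one of these, and no 4 of the listed groups are pairwise disjoint, so 3 is the maximum.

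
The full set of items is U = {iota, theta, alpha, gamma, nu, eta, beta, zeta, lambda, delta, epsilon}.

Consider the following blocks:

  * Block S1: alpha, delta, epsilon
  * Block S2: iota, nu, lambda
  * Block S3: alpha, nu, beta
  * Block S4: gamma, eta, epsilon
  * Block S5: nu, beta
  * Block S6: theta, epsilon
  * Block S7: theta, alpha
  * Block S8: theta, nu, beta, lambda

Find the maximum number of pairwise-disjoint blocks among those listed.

S2, S4, S7 are pairwise disjoint (S2={iota,nu,lambda}; S4={gamma,eta,epsilon}; S7={theta,alpha}).
Every remaining block overlaps one of these, and no 4 of the listed blocks are pairwise disjoint, so 3 is the maximum.

3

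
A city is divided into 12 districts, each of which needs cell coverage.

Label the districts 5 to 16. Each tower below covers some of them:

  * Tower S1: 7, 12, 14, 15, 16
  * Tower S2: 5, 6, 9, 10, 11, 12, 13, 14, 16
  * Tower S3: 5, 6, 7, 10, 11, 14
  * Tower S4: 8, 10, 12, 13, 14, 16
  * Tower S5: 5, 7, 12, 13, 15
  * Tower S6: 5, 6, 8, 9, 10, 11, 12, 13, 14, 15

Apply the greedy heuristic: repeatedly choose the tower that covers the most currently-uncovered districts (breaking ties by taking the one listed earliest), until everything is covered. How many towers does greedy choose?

Greedy: pick S6 (covers 10 new) → pick S1 (covers 2 new). Total picks: 2.

2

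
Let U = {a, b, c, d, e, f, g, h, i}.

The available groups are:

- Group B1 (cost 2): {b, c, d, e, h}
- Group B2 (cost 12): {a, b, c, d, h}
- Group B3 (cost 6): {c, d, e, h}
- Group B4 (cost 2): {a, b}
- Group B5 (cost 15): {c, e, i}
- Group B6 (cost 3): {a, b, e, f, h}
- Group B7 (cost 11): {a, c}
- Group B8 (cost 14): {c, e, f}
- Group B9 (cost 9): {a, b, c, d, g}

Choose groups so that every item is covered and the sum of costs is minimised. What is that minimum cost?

B5, B6, B9 together cover every item (B5 ∪ B6 ∪ B9 = {a, b, c, d, e, f, g, h, i}); total cost 15 + 3 + 9 = 27.
The greedy pick B1, B6, B9, B5 costs 29; no covering selection beats 27.

27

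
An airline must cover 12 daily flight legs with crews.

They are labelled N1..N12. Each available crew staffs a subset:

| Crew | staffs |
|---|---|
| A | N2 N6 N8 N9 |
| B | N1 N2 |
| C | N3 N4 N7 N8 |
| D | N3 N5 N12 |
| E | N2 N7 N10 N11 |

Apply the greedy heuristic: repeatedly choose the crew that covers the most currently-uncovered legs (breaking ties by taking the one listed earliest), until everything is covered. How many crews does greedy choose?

Greedy: pick A (covers 4 new) → pick C (covers 3 new) → pick D (covers 2 new) → pick E (covers 2 new) → pick B (covers 1 new). Total picks: 5.

5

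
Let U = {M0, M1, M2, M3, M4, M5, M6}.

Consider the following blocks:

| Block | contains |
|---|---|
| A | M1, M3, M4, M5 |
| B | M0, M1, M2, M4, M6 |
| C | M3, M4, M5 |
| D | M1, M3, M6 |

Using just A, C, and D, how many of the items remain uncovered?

Union of A, C, D = {M1, M3, M4, M5, M6}.
Not covered: M0, M2 — 2 items.

2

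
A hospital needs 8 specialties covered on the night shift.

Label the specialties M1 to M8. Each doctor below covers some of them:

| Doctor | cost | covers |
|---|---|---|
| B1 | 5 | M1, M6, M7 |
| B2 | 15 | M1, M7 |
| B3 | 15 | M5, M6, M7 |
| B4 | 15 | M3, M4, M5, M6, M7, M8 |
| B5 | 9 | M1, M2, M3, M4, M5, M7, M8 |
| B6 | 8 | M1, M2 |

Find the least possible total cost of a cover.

B1, B5 together cover every specialty (B1 ∪ B5 = {M1, M2, M3, M4, M5, M6, M7, M8}); total cost 5 + 9 = 14.
No covering selection has total cost below 14.

14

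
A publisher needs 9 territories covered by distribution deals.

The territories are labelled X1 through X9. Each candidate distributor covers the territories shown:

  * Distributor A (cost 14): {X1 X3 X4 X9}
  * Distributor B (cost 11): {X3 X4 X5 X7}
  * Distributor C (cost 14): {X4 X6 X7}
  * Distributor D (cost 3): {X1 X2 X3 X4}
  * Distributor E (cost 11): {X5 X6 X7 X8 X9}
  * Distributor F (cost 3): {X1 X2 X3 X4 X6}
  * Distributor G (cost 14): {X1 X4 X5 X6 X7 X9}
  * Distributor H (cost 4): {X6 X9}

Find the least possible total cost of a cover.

14

D, E together cover every territory (D ∪ E = {X1, X2, X3, X4, X5, X6, X7, X8, X9}); total cost 3 + 11 = 14.
No covering selection has total cost below 14.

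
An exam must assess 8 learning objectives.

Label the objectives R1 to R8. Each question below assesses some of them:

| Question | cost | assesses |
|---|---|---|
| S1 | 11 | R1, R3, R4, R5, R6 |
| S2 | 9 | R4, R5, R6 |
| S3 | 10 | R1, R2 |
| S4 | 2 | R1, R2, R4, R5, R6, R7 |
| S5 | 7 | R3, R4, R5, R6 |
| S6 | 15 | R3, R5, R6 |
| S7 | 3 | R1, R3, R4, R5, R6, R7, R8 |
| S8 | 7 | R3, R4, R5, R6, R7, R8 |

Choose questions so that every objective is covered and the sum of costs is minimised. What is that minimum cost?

S4, S7 together cover every objective (S4 ∪ S7 = {R1, R2, R3, R4, R5, R6, R7, R8}); total cost 2 + 3 = 5.
No covering selection has total cost below 5.

5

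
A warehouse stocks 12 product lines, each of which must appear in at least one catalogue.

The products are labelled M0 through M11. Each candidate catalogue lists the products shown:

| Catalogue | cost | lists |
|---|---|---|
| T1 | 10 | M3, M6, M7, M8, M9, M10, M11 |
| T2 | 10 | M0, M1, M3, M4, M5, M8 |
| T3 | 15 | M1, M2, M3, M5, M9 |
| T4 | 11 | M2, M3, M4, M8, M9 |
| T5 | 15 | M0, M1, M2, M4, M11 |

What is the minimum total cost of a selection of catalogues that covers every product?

31

T1, T2, T4 together cover every product (T1 ∪ T2 ∪ T4 = {M0, M1, M2, M3, M4, M5, M6, M7, M8, M9, M10, M11}); total cost 10 + 10 + 11 = 31.
No covering selection has total cost below 31.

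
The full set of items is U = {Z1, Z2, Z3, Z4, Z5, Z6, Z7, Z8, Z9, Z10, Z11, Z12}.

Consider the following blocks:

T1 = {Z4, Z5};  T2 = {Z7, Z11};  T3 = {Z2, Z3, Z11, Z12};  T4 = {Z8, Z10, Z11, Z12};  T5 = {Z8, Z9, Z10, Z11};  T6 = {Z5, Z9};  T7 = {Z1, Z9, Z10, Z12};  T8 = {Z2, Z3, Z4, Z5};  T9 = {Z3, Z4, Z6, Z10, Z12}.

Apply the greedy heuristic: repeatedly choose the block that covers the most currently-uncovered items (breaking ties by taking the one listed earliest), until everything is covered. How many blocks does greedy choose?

Greedy: pick T9 (covers 5 new) → pick T5 (covers 3 new) → pick T8 (covers 2 new) → pick T2 (covers 1 new) → pick T7 (covers 1 new). Total picks: 5.

5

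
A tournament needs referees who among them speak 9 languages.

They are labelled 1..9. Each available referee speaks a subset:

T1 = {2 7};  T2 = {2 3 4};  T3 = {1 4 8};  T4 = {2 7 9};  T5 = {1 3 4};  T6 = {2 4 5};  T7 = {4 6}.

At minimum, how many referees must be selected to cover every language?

Take {T3, T4, T5, T6, T7}. Their union is {1, 2, 3, 4, 5, 6, 7, 8, 9}, which is all 9 languages.
No 4 of the 7 referees cover everything (all 35 combinations miss at least one language), so 5 is optimal.

5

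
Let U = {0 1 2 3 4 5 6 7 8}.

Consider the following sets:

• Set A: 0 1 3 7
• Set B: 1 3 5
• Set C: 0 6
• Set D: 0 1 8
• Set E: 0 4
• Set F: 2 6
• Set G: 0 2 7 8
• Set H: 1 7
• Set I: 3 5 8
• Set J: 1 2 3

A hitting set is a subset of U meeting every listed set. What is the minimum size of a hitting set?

4

Take T = {0, 1, 6, 8}. Each listed set contains at least one of these, so T is a hitting set of size 4.
The sets E, F, H, I are pairwise disjoint, so any hitting set needs a separate point for each — at least 4. Hence 4 is optimal.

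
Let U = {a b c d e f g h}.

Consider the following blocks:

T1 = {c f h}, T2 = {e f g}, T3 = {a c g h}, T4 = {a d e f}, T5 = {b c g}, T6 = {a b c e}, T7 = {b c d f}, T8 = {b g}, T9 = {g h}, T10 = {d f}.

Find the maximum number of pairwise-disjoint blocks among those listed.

T6, T9, T10 are pairwise disjoint (T6={a,b,c,e}; T9={g,h}; T10={d,f}).
Every remaining block overlaps one of these, and no 4 of the listed blocks are pairwise disjoint, so 3 is the maximum.

3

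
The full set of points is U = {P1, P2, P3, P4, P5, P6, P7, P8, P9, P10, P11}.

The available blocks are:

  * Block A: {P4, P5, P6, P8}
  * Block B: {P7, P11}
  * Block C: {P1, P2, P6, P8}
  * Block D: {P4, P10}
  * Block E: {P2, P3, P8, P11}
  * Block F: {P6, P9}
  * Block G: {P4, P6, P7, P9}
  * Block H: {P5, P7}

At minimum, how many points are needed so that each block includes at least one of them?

T = {P2, P4, P6, P7} meets every block (each contains at least one member of T), and |T| = 4.
The blocks D, E, F, H are pairwise disjoint, so any hitting set needs a separate point for each — at least 4. Hence 4 is optimal.

4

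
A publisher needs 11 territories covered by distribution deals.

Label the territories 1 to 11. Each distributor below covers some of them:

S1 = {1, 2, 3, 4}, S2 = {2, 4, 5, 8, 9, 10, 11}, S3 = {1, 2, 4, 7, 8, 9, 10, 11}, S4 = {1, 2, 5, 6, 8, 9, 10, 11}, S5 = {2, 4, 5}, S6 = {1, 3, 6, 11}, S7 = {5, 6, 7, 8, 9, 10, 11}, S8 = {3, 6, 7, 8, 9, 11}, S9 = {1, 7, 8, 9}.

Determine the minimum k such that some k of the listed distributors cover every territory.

Take {S1, S7}. Their union is {1, 2, 3, 4, 5, 6, 7, 8, 9, 10, 11}, which is all 11 territories.
No single distributor has all 11 territories (the largest, S3, has 8), so 2 is optimal.

2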